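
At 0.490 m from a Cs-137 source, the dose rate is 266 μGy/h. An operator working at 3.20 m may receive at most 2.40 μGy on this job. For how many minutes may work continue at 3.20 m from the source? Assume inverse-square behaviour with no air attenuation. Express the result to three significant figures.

Applying the 1/r² law, rate at 3.20 m:
(0.490/3.20)² = 0.02345, so 266 × 0.02345 = 6.238 μGy/h.
Stay time = 2.40 μGy ÷ 6.238 μGy/h = 0.3847 h = 23.08 min.

23.1 min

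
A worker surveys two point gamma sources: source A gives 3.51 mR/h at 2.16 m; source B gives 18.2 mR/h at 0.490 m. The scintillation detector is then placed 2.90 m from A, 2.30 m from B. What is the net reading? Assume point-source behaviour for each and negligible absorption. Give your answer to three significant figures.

By superposition, sum each source's inverse-square contribution:
A: 3.51 × (2.16/2.90)² = 1.947 mR/h
B: 18.2 × (0.490/2.30)² = 0.8261 mR/h
Total = 1.947 + 0.8261 = 2.773 mR/h.

2.77 mR/h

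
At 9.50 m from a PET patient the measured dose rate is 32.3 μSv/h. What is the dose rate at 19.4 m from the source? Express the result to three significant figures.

Applying the 1/r² law, scaling from 9.50 m to 19.4 m:
(9.50/19.4)² = 0.2398, so 32.3 × 0.2398 = 7.746 μSv/h.

7.75 μSv/h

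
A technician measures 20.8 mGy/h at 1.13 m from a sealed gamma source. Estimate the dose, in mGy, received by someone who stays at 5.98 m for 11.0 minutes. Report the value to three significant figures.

Since intensity falls as 1/r², rate at 5.98 m:
(1.13/5.98)² = 0.03571, so 20.8 × 0.03571 = 0.7428 mGy/h.
Dose = rate × time = 0.7428 mGy/h × 0.1833 h = 0.1362 mGy.

0.136 mGy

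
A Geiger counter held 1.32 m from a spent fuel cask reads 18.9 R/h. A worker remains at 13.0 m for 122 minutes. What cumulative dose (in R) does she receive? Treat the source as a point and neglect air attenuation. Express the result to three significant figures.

Since intensity falls as 1/r², rate at 13.0 m:
18.9 × (1.32/13.0)² = 18.9 × 0.01031 = 0.1949 R/h.
Dose = rate × time = 0.1949 R/h × 2.033 h = 0.3962 R.

0.396 R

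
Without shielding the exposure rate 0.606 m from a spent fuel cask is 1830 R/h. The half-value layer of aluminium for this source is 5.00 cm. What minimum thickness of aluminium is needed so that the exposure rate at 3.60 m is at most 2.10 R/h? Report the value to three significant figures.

At 3.60 m, distance alone gives 1830 × (0.606/3.60)² = 1830 × 0.02834 = 51.86 R/h.
Further attenuation needed: 51.86/2.10 = 24.70.
n = log₂(24.70) = 4.626 half-value layers.
Thickness = 4.626 × 5.00 cm = 23.13 cm.

23.1 cm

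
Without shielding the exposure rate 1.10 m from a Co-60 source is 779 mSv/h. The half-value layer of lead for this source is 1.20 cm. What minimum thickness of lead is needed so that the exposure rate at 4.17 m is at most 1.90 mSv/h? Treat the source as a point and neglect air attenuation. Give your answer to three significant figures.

5.80 cm

At 4.17 m, distance alone gives (1.10/4.17)² = 0.06958, so 779 × 0.06958 = 54.20 mSv/h.
Further attenuation needed: 54.20/1.90 = 28.53.
n = log₂(28.53) = 4.834 half-value layers.
Thickness = 4.834 × 1.20 cm = 5.801 cm.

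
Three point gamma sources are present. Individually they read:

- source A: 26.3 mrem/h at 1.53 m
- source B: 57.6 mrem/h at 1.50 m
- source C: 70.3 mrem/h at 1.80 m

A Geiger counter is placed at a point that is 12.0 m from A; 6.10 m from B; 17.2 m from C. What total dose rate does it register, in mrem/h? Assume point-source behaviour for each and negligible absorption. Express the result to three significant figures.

4.68 mrem/h

By superposition, sum each source's inverse-square contribution:
A: 26.3 × (1.53/12.0)² = 0.4275 mrem/h
B: 57.6 × (1.50/6.10)² = 3.483 mrem/h
C: 70.3 × (1.80/17.2)² = 0.7699 mrem/h
Total = 0.4275 + 3.483 + 0.7699 = 4.680 mrem/h.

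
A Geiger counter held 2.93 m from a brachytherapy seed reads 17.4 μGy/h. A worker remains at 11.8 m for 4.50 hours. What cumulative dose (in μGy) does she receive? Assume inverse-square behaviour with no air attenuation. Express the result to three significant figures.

4.83 μGy

Intensity scales as (d₁/d₂)², so rate at 11.8 m:
17.4 × (2.93/11.8)² = 17.4 × 0.06166 = 1.073 μGy/h.
Dose = rate × time = 1.073 μGy/h × 4.500 h = 4.829 μGy.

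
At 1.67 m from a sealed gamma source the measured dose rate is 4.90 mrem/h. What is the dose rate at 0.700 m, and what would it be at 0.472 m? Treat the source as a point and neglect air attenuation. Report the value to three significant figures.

27.9 mrem/h; 61.3 mrem/h

By the inverse-square law,
At 0.700 m: 4.90 × (1.67/0.700)² = 4.90 × 5.692 = 27.89 mrem/h
At 0.472 m: 27.89 × (0.700/0.472)² = 27.89 × 2.199 = 61.33 mrem/h.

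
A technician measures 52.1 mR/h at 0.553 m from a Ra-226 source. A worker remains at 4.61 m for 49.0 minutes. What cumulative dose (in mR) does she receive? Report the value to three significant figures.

0.612 mR

Using I₁d₁² = I₂d₂², rate at 4.61 m:
52.1 × (0.553/4.61)² = 52.1 × 0.01439 = 0.7497 mR/h.
Dose = rate × time = 0.7497 mR/h × 0.8167 h = 0.6123 mR.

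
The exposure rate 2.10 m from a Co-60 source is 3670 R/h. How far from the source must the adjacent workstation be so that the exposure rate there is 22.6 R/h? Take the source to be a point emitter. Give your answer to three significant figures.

26.8 m

Since intensity falls as 1/r², d₂ = d₁·√(I₁/I₂).
I₁/I₂ = 3670/22.6 = 162.4, so d₂ = 2.10 × √162.4 = 26.76 m.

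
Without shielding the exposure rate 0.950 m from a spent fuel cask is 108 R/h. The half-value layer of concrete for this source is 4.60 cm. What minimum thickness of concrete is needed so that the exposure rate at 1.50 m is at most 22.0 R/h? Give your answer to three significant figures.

4.50 cm

At 1.50 m, distance alone gives 108 × (0.950/1.50)² = 108 × 0.4011 = 43.32 R/h.
Further attenuation needed: 43.32/22.0 = 1.969.
n = log₂(1.969) = 0.9775 half-value layers.
Thickness = 0.9775 × 4.60 cm = 4.497 cm.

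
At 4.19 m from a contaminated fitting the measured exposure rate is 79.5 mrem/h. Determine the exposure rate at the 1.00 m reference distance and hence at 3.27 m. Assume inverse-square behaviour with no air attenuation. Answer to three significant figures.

Intensity scales as (d₁/d₂)², so
At 1.00 m: (4.19/1.00)² = 17.56, so 79.5 × 17.56 = 1396 mrem/h
At 3.27 m: (1.00/3.27)² = 0.09352, so 1396 × 0.09352 = 130.6 mrem/h.

1400 mrem/h; 131 mrem/h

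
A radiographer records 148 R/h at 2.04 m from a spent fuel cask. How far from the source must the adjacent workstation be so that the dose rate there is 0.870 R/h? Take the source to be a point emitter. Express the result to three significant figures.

26.6 m

By the inverse-square law, d₂ = d₁·√(I₁/I₂).
I₁/I₂ = 148/0.870 = 170.1, so d₂ = 2.04 × √170.1 = 26.61 m.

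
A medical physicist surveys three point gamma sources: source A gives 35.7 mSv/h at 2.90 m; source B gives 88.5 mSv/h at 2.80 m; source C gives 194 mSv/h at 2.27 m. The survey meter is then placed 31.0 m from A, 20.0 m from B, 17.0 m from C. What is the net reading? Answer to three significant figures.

By superposition, sum each source's inverse-square contribution:
A: 35.7 × (2.90/31.0)² = 0.3124 mSv/h
B: 88.5 × (2.80/20.0)² = 1.735 mSv/h
C: 194 × (2.27/17.0)² = 3.459 mSv/h
Total = 0.3124 + 1.735 + 3.459 = 5.506 mSv/h.

5.51 mSv/h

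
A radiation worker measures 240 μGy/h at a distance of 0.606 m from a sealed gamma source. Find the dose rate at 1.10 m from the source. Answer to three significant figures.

72.8 μGy/h

Since intensity falls as 1/r², the rate at 1.10 m is
(0.606/1.10)² = 0.3035, so 240 × 0.3035 = 72.84 μGy/h.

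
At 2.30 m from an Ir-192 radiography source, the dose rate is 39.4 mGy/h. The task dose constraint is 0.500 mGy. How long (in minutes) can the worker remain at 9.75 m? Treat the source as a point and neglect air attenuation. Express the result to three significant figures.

By the inverse-square law, rate at 9.75 m:
39.4 × (2.30/9.75)² = 39.4 × 0.05565 = 2.193 mGy/h.
Stay time = 0.500 mGy ÷ 2.193 mGy/h = 0.2280 h = 13.68 min.

13.7 min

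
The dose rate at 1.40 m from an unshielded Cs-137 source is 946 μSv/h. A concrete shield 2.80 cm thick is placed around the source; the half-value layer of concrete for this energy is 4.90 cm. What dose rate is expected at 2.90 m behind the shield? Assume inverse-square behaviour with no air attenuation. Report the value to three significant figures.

148 μSv/h

Distance alone: 946 × (1.40/2.90)² = 946 × 0.2331 = 220.5 μSv/h.
Shield: 2.80/4.90 = 0.5714 half-value layers → attenuation 2^(−0.5714) = 0.6730.
Combined: 220.5 × 0.6730 = 148.4 μSv/h.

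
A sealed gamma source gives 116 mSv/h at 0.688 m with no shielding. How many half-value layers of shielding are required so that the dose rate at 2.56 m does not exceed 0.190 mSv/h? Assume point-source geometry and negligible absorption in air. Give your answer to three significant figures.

At 2.56 m, distance alone gives (0.688/2.56)² = 0.07223, so 116 × 0.07223 = 8.379 mSv/h.
Further attenuation needed: 8.379/0.190 = 44.10.
n = log₂(44.10) = 5.463 half-value layers.

5.46 half-value layers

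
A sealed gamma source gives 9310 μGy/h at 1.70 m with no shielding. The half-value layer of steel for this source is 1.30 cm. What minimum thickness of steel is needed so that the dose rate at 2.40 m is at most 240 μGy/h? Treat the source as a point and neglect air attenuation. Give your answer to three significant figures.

At 2.40 m, distance alone gives 9310 × (1.70/2.40)² = 9310 × 0.5017 = 4671 μGy/h.
Further attenuation needed: 4671/240 = 19.46.
n = log₂(19.46) = 4.282 half-value layers.
Thickness = 4.282 × 1.30 cm = 5.567 cm.

5.57 cm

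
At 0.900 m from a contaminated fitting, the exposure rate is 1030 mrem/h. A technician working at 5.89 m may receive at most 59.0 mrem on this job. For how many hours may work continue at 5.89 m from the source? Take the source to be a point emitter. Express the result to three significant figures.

Intensity scales as (d₁/d₂)², so rate at 5.89 m:
1030 × (0.900/5.89)² = 1030 × 0.02335 = 24.05 mrem/h.
Stay time = 59.0 mrem ÷ 24.05 mrem/h = 2.453 h.

2.45 h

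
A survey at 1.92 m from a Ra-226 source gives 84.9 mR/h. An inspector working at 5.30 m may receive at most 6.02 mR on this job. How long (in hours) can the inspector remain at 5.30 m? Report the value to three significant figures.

Since intensity falls as 1/r², rate at 5.30 m:
(1.92/5.30)² = 0.1312, so 84.9 × 0.1312 = 11.14 mR/h.
Stay time = 6.02 mR ÷ 11.14 mR/h = 0.5404 h.

0.540 h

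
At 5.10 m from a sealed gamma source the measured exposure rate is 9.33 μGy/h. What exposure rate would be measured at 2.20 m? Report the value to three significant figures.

Intensity scales as (d₁/d₂)², so scaling from 5.10 m to 2.20 m:
9.33 × (5.10/2.20)² = 9.33 × 5.374 = 50.14 μGy/h.

50.1 μGy/h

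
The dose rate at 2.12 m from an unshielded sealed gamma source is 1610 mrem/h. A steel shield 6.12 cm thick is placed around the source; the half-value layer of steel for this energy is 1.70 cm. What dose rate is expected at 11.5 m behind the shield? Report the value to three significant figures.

4.51 mrem/h

Distance alone: (2.12/11.5)² = 0.03398, so 1610 × 0.03398 = 54.71 mrem/h.
Shield: 6.12/1.70 = 3.600 half-value layers → attenuation 2^(−3.600) = 0.08247.
Combined: 54.71 × 0.08247 = 4.512 mrem/h.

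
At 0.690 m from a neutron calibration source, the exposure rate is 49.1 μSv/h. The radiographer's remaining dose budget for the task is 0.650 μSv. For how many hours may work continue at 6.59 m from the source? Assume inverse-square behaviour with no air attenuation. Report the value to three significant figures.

Since intensity falls as 1/r², rate at 6.59 m:
(0.690/6.59)² = 0.01096, so 49.1 × 0.01096 = 0.5381 μSv/h.
Stay time = 0.650 μSv ÷ 0.5381 μSv/h = 1.208 h.

1.21 h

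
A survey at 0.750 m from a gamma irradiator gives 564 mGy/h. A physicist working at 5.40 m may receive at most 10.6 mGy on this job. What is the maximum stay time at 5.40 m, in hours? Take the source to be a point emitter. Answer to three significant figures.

0.974 h

Using I₁d₁² = I₂d₂², rate at 5.40 m:
564 × (0.750/5.40)² = 564 × 0.01929 = 10.88 mGy/h.
Stay time = 10.6 mGy ÷ 10.88 mGy/h = 0.9743 h.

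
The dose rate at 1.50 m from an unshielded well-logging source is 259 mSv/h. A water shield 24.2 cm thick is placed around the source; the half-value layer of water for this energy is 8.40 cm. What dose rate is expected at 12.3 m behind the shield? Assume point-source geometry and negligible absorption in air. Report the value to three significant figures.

Distance alone: 259 × (1.50/12.3)² = 259 × 0.01487 = 3.851 mSv/h.
Shield: 24.2/8.40 = 2.881 half-value layers → attenuation 2^(−2.881) = 0.1357.
Combined: 3.851 × 0.1357 = 0.5226 mSv/h.

0.523 mSv/h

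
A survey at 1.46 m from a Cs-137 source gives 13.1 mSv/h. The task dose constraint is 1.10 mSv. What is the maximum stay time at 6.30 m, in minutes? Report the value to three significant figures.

93.8 min

Using I₁d₁² = I₂d₂², rate at 6.30 m:
(1.46/6.30)² = 0.05371, so 13.1 × 0.05371 = 0.7036 mSv/h.
Stay time = 1.10 mSv ÷ 0.7036 mSv/h = 1.563 h = 93.78 min.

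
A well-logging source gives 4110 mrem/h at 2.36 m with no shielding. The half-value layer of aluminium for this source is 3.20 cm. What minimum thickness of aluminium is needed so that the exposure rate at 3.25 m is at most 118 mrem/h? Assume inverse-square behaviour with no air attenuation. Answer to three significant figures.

At 3.25 m, distance alone gives (2.36/3.25)² = 0.5273, so 4110 × 0.5273 = 2167 mrem/h.
Further attenuation needed: 2167/118 = 18.36.
n = log₂(18.36) = 4.198 half-value layers.
Thickness = 4.198 × 3.20 cm = 13.43 cm.

13.4 cm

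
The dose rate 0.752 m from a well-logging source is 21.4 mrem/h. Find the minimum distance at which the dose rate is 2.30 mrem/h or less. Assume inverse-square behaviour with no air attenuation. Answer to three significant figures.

2.29 m

Intensity scales as (d₁/d₂)², so d₂ = d₁·√(I₁/I₂).
I₁/I₂ = 21.4/2.30 = 9.304, so d₂ = 0.752 × √9.304 = 2.294 m.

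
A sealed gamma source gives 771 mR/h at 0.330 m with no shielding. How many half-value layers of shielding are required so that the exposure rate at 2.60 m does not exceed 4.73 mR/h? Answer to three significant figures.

1.39 half-value layers

At 2.60 m, distance alone gives 771 × (0.330/2.60)² = 771 × 0.01611 = 12.42 mR/h.
Further attenuation needed: 12.42/4.73 = 2.626.
n = log₂(2.626) = 1.393 half-value layers.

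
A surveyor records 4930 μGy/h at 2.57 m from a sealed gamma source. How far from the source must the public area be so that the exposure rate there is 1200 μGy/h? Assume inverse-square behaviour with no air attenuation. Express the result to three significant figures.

Applying the 1/r² law, d₂ = d₁·√(I₁/I₂).
I₁/I₂ = 4930/1200 = 4.108, so d₂ = 2.57 × √4.108 = 5.209 m.

5.21 m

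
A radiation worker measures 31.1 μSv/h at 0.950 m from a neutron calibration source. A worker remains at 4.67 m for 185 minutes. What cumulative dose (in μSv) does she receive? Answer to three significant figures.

3.97 μSv

By the inverse-square law, rate at 4.67 m:
(0.950/4.67)² = 0.04138, so 31.1 × 0.04138 = 1.287 μSv/h.
Dose = rate × time = 1.287 μSv/h × 3.083 h = 3.968 μSv.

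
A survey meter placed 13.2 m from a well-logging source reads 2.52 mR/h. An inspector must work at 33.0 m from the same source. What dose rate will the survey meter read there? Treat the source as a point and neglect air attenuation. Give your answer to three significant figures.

0.403 mR/h

Intensity scales as (d₁/d₂)², so scaling from 13.2 m to 33.0 m:
2.52 × (13.2/33.0)² = 2.52 × 0.1600 = 0.4032 mR/h.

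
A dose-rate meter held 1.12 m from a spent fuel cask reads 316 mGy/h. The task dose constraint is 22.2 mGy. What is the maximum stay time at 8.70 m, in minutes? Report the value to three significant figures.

254 min

Intensity scales as (d₁/d₂)², so rate at 8.70 m:
(1.12/8.70)² = 0.01657, so 316 × 0.01657 = 5.236 mGy/h.
Stay time = 22.2 mGy ÷ 5.236 mGy/h = 4.240 h = 254.4 min.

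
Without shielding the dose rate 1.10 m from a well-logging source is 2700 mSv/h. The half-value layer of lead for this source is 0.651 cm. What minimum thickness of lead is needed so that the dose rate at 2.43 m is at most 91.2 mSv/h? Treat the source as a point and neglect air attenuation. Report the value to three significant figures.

1.69 cm

At 2.43 m, distance alone gives 2700 × (1.10/2.43)² = 2700 × 0.2049 = 553.2 mSv/h.
Further attenuation needed: 553.2/91.2 = 6.066.
n = log₂(6.066) = 2.601 half-value layers.
Thickness = 2.601 × 0.651 cm = 1.693 cm.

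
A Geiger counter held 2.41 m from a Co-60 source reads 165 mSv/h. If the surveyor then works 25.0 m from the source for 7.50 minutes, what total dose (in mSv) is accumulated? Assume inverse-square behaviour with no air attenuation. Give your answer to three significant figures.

By the inverse-square law, rate at 25.0 m:
(2.41/25.0)² = 0.009293, so 165 × 0.009293 = 1.533 mSv/h.
Dose = rate × time = 1.533 mSv/h × 0.1250 h = 0.1916 mSv.

0.192 mSv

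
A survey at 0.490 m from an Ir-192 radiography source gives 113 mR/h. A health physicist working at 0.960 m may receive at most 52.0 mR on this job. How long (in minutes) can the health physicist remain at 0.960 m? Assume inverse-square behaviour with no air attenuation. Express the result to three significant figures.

Using I₁d₁² = I₂d₂², rate at 0.960 m:
113 × (0.490/0.960)² = 113 × 0.2605 = 29.44 mR/h.
Stay time = 52.0 mR ÷ 29.44 mR/h = 1.766 h = 106.0 min.

106 min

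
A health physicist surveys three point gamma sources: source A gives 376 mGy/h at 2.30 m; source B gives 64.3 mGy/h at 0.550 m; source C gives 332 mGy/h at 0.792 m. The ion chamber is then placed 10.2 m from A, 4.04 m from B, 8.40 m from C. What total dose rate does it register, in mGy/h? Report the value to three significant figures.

23.3 mGy/h

Each source contributes Iᵢ·(dᵢ/rᵢ)²; contributions add.
A: 376 × (2.30/10.2)² = 19.12 mGy/h
B: 64.3 × (0.550/4.04)² = 1.192 mGy/h
C: 332 × (0.792/8.40)² = 2.951 mGy/h
Total = 19.12 + 1.192 + 2.951 = 23.26 mGy/h.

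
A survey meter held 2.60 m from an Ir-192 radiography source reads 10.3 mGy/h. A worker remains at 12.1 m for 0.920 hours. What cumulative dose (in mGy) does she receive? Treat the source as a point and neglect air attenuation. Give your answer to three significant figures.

By the inverse-square law, rate at 12.1 m:
(2.60/12.1)² = 0.04617, so 10.3 × 0.04617 = 0.4756 mGy/h.
Dose = rate × time = 0.4756 mGy/h × 0.9200 h = 0.4376 mGy.

0.438 mGy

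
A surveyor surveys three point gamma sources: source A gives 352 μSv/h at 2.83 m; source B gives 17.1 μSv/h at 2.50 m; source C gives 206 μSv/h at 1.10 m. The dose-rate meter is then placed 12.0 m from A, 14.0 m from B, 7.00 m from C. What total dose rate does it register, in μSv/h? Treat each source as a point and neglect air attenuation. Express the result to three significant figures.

Each source contributes Iᵢ·(dᵢ/rᵢ)²; contributions add.
A: 352 × (2.83/12.0)² = 19.58 μSv/h
B: 17.1 × (2.50/14.0)² = 0.5453 μSv/h
C: 206 × (1.10/7.00)² = 5.087 μSv/h
Total = 19.58 + 0.5453 + 5.087 = 25.21 μSv/h.

25.2 μSv/h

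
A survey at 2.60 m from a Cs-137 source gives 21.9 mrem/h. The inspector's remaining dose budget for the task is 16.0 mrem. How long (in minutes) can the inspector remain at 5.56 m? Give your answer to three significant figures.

By the inverse-square law, rate at 5.56 m:
(2.60/5.56)² = 0.2187, so 21.9 × 0.2187 = 4.790 mrem/h.
Stay time = 16.0 mrem ÷ 4.790 mrem/h = 3.340 h = 200.4 min.

200 min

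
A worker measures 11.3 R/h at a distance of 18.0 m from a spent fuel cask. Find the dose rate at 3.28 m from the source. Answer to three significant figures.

340 R/h

Since intensity falls as 1/r², the rate at 3.28 m is
(18.0/3.28)² = 30.12, so 11.3 × 30.12 = 340.4 R/h.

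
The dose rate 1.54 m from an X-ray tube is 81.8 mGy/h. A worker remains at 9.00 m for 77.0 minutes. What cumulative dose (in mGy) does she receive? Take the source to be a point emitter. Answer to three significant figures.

3.07 mGy

Using I₁d₁² = I₂d₂², rate at 9.00 m:
(1.54/9.00)² = 0.02928, so 81.8 × 0.02928 = 2.395 mGy/h.
Dose = rate × time = 2.395 mGy/h × 1.283 h = 3.073 mGy.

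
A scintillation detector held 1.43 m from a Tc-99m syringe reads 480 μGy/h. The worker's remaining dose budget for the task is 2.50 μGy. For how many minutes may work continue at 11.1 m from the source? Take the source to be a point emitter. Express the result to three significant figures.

Since intensity falls as 1/r², rate at 11.1 m:
(1.43/11.1)² = 0.01660, so 480 × 0.01660 = 7.968 μGy/h.
Stay time = 2.50 μGy ÷ 7.968 μGy/h = 0.3138 h = 18.83 min.

18.8 min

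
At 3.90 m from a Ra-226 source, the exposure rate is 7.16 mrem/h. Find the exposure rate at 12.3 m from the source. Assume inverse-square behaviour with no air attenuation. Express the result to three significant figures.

Applying the 1/r² law, the rate at 12.3 m is
7.16 × (3.90/12.3)² = 7.16 × 0.1005 = 0.7196 mrem/h.

0.720 mrem/h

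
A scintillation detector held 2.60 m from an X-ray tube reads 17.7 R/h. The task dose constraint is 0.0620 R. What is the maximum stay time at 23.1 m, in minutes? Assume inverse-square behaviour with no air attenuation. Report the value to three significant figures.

Using I₁d₁² = I₂d₂², rate at 23.1 m:
17.7 × (2.60/23.1)² = 17.7 × 0.01267 = 0.2243 R/h.
Stay time = 0.0620 R ÷ 0.2243 R/h = 0.2764 h = 16.58 min.

16.6 min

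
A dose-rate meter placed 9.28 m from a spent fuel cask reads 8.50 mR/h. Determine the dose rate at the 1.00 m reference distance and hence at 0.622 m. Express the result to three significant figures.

732 mR/h; 1890 mR/h

Applying the 1/r² law,
At 1.00 m: (9.28/1.00)² = 86.12, so 8.50 × 86.12 = 732.0 mR/h
At 0.622 m: (1.00/0.622)² = 2.585, so 732.0 × 2.585 = 1892 mR/h.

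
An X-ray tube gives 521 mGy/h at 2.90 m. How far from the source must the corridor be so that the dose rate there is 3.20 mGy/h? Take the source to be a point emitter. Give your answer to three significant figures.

37.0 m

Intensity scales as (d₁/d₂)², so d₂ = d₁·√(I₁/I₂).
I₁/I₂ = 521/3.20 = 162.8, so d₂ = 2.90 × √162.8 = 37.00 m.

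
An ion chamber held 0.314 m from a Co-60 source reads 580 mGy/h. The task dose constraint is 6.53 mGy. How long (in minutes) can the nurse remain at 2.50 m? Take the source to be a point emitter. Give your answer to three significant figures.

Applying the 1/r² law, rate at 2.50 m:
580 × (0.314/2.50)² = 580 × 0.01578 = 9.152 mGy/h.
Stay time = 6.53 mGy ÷ 9.152 mGy/h = 0.7135 h = 42.81 min.

42.8 min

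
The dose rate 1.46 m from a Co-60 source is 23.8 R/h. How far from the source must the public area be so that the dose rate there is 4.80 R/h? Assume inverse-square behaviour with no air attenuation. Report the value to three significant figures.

3.25 m

Applying the 1/r² law, d₂ = d₁·√(I₁/I₂).
I₁/I₂ = 23.8/4.80 = 4.958, so d₂ = 1.46 × √4.958 = 3.251 m.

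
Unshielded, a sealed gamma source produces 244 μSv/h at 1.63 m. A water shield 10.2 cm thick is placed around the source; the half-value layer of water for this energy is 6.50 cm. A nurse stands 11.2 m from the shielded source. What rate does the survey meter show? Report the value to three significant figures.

Distance alone: (1.63/11.2)² = 0.02118, so 244 × 0.02118 = 5.168 μSv/h.
Shield: 10.2/6.50 = 1.569 half-value layers → attenuation 2^(−1.569) = 0.3370.
Combined: 5.168 × 0.3370 = 1.742 μSv/h.

1.74 μSv/h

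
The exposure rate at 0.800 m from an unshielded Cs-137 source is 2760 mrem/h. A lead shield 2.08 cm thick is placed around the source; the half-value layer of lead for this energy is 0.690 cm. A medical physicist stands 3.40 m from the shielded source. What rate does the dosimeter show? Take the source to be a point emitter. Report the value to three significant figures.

Distance alone: (0.800/3.40)² = 0.05536, so 2760 × 0.05536 = 152.8 mrem/h.
Shield: 2.08/0.690 = 3.014 half-value layers → attenuation 2^(−3.014) = 0.1238.
Combined: 152.8 × 0.1238 = 18.92 mrem/h.

18.9 mrem/h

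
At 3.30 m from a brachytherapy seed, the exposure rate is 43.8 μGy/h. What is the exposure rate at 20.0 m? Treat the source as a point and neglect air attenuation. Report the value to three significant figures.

By the inverse-square law, the rate at 20.0 m is
43.8 × (3.30/20.0)² = 43.8 × 0.02722 = 1.192 μGy/h.

1.19 μGy/h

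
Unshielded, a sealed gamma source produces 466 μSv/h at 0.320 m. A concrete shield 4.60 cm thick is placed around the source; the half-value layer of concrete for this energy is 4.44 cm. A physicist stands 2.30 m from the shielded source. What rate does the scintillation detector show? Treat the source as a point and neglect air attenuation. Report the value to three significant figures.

Distance alone: (0.320/2.30)² = 0.01936, so 466 × 0.01936 = 9.022 μSv/h.
Shield: 4.60/4.44 = 1.036 half-value layers → attenuation 2^(−1.036) = 0.4877.
Combined: 9.022 × 0.4877 = 4.400 μSv/h.

4.40 μSv/h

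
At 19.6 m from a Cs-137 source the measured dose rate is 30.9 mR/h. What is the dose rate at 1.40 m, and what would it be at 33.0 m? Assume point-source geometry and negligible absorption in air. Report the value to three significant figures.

Since intensity falls as 1/r²,
At 1.40 m: 30.9 × (19.6/1.40)² = 30.9 × 196.0 = 6056 mR/h
At 33.0 m: (1.40/33.0)² = 0.001800, so 6056 × 0.001800 = 10.90 mR/h.

6060 mR/h; 10.9 mR/h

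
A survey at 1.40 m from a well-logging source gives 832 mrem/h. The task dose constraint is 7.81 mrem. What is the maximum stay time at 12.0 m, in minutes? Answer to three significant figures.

41.4 min

Using I₁d₁² = I₂d₂², rate at 12.0 m:
832 × (1.40/12.0)² = 832 × 0.01361 = 11.32 mrem/h.
Stay time = 7.81 mrem ÷ 11.32 mrem/h = 0.6899 h = 41.39 min.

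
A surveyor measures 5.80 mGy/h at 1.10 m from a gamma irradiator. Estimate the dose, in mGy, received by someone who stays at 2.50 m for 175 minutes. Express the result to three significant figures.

3.28 mGy

Since intensity falls as 1/r², rate at 2.50 m:
5.80 × (1.10/2.50)² = 5.80 × 0.1936 = 1.123 mGy/h.
Dose = rate × time = 1.123 mGy/h × 2.917 h = 3.276 mGy.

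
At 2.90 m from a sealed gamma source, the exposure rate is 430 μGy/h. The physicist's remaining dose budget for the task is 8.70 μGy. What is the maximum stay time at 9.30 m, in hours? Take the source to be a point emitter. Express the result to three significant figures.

0.208 h

Using I₁d₁² = I₂d₂², rate at 9.30 m:
(2.90/9.30)² = 0.09724, so 430 × 0.09724 = 41.81 μGy/h.
Stay time = 8.70 μGy ÷ 41.81 μGy/h = 0.2081 h.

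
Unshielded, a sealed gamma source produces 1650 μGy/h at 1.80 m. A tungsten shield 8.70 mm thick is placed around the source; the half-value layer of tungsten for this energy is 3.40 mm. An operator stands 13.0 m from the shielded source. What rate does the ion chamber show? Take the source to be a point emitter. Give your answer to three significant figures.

5.37 μGy/h

Distance alone: 1650 × (1.80/13.0)² = 1650 × 0.01917 = 31.63 μGy/h.
Shield: 8.70/3.40 = 2.559 half-value layers → attenuation 2^(−2.559) = 0.1697.
Combined: 31.63 × 0.1697 = 5.368 μGy/h.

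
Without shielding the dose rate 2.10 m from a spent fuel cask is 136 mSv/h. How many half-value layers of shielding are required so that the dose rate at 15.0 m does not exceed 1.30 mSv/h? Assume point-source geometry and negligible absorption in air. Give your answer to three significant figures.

At 15.0 m, distance alone gives (2.10/15.0)² = 0.01960, so 136 × 0.01960 = 2.666 mSv/h.
Further attenuation needed: 2.666/1.30 = 2.051.
n = log₂(2.051) = 1.036 half-value layers.

1.04 half-value layers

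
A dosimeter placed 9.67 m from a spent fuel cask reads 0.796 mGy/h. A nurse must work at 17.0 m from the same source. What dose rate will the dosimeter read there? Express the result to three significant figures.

0.258 mGy/h

Since intensity falls as 1/r², scaling from 9.67 m to 17.0 m:
0.796 × (9.67/17.0)² = 0.796 × 0.3236 = 0.2576 mGy/h.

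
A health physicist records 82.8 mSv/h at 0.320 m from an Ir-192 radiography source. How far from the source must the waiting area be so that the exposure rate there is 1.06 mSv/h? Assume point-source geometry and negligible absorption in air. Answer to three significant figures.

By the inverse-square law, d₂ = d₁·√(I₁/I₂).
I₁/I₂ = 82.8/1.06 = 78.11, so d₂ = 0.320 × √78.11 = 2.828 m.

2.83 m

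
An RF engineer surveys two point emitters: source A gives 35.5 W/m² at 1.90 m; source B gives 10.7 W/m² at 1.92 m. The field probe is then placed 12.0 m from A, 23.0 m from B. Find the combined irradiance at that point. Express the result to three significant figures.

By superposition, sum each source's inverse-square contribution:
A: 35.5 × (1.90/12.0)² = 0.8900 W/m²
B: 10.7 × (1.92/23.0)² = 0.07456 W/m²
Total = 0.8900 + 0.07456 = 0.9646 W/m².

0.965 W/m²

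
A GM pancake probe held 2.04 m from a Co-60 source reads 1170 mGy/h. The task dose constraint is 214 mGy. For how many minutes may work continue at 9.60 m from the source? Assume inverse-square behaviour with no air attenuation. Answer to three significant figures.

Using I₁d₁² = I₂d₂², rate at 9.60 m:
1170 × (2.04/9.60)² = 1170 × 0.04516 = 52.84 mGy/h.
Stay time = 214 mGy ÷ 52.84 mGy/h = 4.050 h = 243.0 min.

243 min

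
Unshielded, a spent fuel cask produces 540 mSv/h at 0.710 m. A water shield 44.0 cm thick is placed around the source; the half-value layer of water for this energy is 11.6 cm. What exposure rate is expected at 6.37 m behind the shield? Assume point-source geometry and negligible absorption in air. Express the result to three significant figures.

0.484 mSv/h

Distance alone: 540 × (0.710/6.37)² = 540 × 0.01242 = 6.707 mSv/h.
Shield: 44.0/11.6 = 3.793 half-value layers → attenuation 2^(−3.793) = 0.07214.
Combined: 6.707 × 0.07214 = 0.4838 mSv/h.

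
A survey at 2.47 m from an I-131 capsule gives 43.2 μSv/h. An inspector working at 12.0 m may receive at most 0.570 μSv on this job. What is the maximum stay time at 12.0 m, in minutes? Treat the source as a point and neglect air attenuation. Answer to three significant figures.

18.7 min

Intensity scales as (d₁/d₂)², so rate at 12.0 m:
43.2 × (2.47/12.0)² = 43.2 × 0.04237 = 1.830 μSv/h.
Stay time = 0.570 μSv ÷ 1.830 μSv/h = 0.3115 h = 18.69 min.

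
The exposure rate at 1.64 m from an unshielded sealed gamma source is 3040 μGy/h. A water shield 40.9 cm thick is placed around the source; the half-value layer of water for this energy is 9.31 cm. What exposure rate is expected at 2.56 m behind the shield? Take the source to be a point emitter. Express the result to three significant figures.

Distance alone: 3040 × (1.64/2.56)² = 3040 × 0.4104 = 1248 μGy/h.
Shield: 40.9/9.31 = 4.393 half-value layers → attenuation 2^(−4.393) = 0.04760.
Combined: 1248 × 0.04760 = 59.40 μGy/h.

59.4 μGy/h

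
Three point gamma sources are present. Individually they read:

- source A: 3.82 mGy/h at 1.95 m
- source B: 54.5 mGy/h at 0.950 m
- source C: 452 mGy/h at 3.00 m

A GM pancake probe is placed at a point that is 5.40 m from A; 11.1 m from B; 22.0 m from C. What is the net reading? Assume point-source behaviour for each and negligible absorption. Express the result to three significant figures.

Each source contributes Iᵢ·(dᵢ/rᵢ)²; contributions add.
A: 3.82 × (1.95/5.40)² = 0.4981 mGy/h
B: 54.5 × (0.950/11.1)² = 0.3992 mGy/h
C: 452 × (3.00/22.0)² = 8.405 mGy/h
Total = 0.4981 + 0.3992 + 8.405 = 9.302 mGy/h.

9.30 mGy/h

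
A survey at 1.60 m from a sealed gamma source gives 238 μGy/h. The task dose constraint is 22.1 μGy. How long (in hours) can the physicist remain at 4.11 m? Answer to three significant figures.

Applying the 1/r² law, rate at 4.11 m:
238 × (1.60/4.11)² = 238 × 0.1516 = 36.08 μGy/h.
Stay time = 22.1 μGy ÷ 36.08 μGy/h = 0.6125 h.

0.613 h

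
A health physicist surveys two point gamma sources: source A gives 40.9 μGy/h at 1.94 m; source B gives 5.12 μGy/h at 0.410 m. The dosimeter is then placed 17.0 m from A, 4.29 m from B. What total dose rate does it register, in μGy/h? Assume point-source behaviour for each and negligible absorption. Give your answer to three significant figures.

By superposition, sum each source's inverse-square contribution:
A: 40.9 × (1.94/17.0)² = 0.5326 μGy/h
B: 5.12 × (0.410/4.29)² = 0.04677 μGy/h
Total = 0.5326 + 0.04677 = 0.5794 μGy/h.

0.579 μGy/h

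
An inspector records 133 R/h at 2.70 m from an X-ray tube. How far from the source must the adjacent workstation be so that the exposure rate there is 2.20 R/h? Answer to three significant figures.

Since intensity falls as 1/r², d₂ = d₁·√(I₁/I₂).
I₁/I₂ = 133/2.20 = 60.45, so d₂ = 2.70 × √60.45 = 20.99 m.

21.0 m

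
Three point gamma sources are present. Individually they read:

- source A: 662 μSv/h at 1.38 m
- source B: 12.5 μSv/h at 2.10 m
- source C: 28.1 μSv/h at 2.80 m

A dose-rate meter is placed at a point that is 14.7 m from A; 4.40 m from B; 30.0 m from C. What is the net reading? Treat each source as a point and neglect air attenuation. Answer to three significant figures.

Each source contributes Iᵢ·(dᵢ/rᵢ)²; contributions add.
A: 662 × (1.38/14.7)² = 5.834 μSv/h
B: 12.5 × (2.10/4.40)² = 2.847 μSv/h
C: 28.1 × (2.80/30.0)² = 0.2448 μSv/h
Total = 5.834 + 2.847 + 0.2448 = 8.926 μSv/h.

8.93 μSv/h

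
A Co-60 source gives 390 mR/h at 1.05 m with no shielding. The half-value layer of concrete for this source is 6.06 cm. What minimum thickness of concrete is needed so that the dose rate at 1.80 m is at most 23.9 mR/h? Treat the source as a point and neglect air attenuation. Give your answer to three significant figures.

At 1.80 m, distance alone gives (1.05/1.80)² = 0.3403, so 390 × 0.3403 = 132.7 mR/h.
Further attenuation needed: 132.7/23.9 = 5.552.
n = log₂(5.552) = 2.473 half-value layers.
Thickness = 2.473 × 6.06 cm = 14.99 cm.

15.0 cm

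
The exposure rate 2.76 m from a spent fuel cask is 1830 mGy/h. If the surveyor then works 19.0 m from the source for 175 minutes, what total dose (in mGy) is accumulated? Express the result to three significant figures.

113 mGy

Since intensity falls as 1/r², rate at 19.0 m:
(2.76/19.0)² = 0.02110, so 1830 × 0.02110 = 38.61 mGy/h.
Dose = rate × time = 38.61 mGy/h × 2.917 h = 112.6 mGy.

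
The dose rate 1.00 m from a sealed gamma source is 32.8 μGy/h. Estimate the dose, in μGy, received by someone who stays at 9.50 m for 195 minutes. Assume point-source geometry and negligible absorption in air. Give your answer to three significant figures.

1.18 μGy

By the inverse-square law, rate at 9.50 m:
(1.00/9.50)² = 0.01108, so 32.8 × 0.01108 = 0.3634 μGy/h.
Dose = rate × time = 0.3634 μGy/h × 3.250 h = 1.181 μGy.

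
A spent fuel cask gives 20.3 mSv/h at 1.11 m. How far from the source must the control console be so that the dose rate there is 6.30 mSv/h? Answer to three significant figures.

Using I₁d₁² = I₂d₂², d₂ = d₁·√(I₁/I₂).
I₁/I₂ = 20.3/6.30 = 3.222, so d₂ = 1.11 × √3.222 = 1.992 m.

1.99 m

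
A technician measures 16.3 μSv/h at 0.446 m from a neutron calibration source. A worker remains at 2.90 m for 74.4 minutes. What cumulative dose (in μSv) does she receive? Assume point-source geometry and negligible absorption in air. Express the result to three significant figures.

0.478 μSv

Intensity scales as (d₁/d₂)², so rate at 2.90 m:
16.3 × (0.446/2.90)² = 16.3 × 0.02365 = 0.3855 μSv/h.
Dose = rate × time = 0.3855 μSv/h × 1.240 h = 0.4780 μSv.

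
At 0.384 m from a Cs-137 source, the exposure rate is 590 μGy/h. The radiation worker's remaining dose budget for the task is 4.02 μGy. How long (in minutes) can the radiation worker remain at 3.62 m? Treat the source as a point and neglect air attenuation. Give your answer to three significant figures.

36.3 min

Intensity scales as (d₁/d₂)², so rate at 3.62 m:
(0.384/3.62)² = 0.01125, so 590 × 0.01125 = 6.638 μGy/h.
Stay time = 4.02 μGy ÷ 6.638 μGy/h = 0.6056 h = 36.34 min.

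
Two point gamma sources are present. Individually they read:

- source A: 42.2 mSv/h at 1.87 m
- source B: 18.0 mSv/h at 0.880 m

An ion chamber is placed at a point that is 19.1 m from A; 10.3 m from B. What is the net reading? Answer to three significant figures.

0.536 mSv/h

Each source contributes Iᵢ·(dᵢ/rᵢ)²; contributions add.
A: 42.2 × (1.87/19.1)² = 0.4045 mSv/h
B: 18.0 × (0.880/10.3)² = 0.1314 mSv/h
Total = 0.4045 + 0.1314 = 0.5359 mSv/h.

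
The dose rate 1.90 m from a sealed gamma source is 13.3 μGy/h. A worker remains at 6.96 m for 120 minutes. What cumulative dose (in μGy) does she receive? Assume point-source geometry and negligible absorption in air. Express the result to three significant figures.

By the inverse-square law, rate at 6.96 m:
13.3 × (1.90/6.96)² = 13.3 × 0.07452 = 0.9911 μGy/h.
Dose = rate × time = 0.9911 μGy/h × 2.000 h = 1.982 μGy.

1.98 μGy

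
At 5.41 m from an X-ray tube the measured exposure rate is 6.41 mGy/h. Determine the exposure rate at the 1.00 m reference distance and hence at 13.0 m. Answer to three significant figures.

188 mGy/h; 1.11 mGy/h

By the inverse-square law,
At 1.00 m: (5.41/1.00)² = 29.27, so 6.41 × 29.27 = 187.6 mGy/h
At 13.0 m: 187.6 × (1.00/13.0)² = 187.6 × 0.005917 = 1.110 mGy/h.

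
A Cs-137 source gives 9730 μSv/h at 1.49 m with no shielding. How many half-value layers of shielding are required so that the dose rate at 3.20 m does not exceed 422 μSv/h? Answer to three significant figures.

2.32 half-value layers

At 3.20 m, distance alone gives (1.49/3.20)² = 0.2168, so 9730 × 0.2168 = 2109 μSv/h.
Further attenuation needed: 2109/422 = 4.998.
n = log₂(4.998) = 2.321 half-value layers.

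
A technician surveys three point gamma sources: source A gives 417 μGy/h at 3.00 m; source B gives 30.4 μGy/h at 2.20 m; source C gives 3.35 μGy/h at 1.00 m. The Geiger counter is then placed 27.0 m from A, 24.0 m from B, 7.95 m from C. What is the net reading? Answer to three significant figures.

Each source contributes Iᵢ·(dᵢ/rᵢ)²; contributions add.
A: 417 × (3.00/27.0)² = 5.148 μGy/h
B: 30.4 × (2.20/24.0)² = 0.2554 μGy/h
C: 3.35 × (1.00/7.95)² = 0.05300 μGy/h
Total = 5.148 + 0.2554 + 0.05300 = 5.456 μGy/h.

5.46 μGy/h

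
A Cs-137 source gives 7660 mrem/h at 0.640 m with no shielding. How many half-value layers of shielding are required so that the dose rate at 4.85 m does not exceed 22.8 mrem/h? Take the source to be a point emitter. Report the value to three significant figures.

At 4.85 m, distance alone gives 7660 × (0.640/4.85)² = 7660 × 0.01741 = 133.4 mrem/h.
Further attenuation needed: 133.4/22.8 = 5.851.
n = log₂(5.851) = 2.549 half-value layers.

2.55 half-value layers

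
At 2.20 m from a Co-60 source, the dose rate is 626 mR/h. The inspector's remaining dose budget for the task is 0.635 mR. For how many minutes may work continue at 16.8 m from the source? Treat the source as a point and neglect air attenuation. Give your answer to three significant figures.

3.55 min

Since intensity falls as 1/r², rate at 16.8 m:
(2.20/16.8)² = 0.01715, so 626 × 0.01715 = 10.74 mR/h.
Stay time = 0.635 mR ÷ 10.74 mR/h = 0.05912 h = 3.547 min.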